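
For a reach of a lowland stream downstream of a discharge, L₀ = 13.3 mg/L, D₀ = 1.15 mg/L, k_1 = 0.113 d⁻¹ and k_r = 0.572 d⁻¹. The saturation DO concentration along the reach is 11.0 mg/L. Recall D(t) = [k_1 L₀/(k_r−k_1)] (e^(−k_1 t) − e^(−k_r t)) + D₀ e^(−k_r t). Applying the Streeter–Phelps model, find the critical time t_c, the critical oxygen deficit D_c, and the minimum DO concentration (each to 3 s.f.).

At the critical point dD/dt = 0, so k_1 L₀ e^(−k_1 t) = k_r D. Substituting D(t) from the Streeter–Phelps equation and solving for t gives
t_c = ln[(k_r/k_1)(1 − D₀(k_r−k_1)/(k_1 L₀))] / (k_r−k_1).
Here k_r−k_1 = 0.4590 d⁻¹ and 1 − D₀(k_r−k_1)/(k_1 L₀) = 1 − 1.15×0.4590/(0.113×13.3) = 0.6488, so
t_c = ln(5.062 × 0.6488) / 0.4590 = 1.189 / 0.4590 = 2.591 d.
L(t_c) = L₀ e^(−k_1 t_c) = 13.3 × 0.7462 = 9.925 mg/L, and at the critical point k_r D_c = k_1 L, so D_c = (0.113/0.572) × 9.925 = 1.961 mg/L.
Minimum DO = C_s − D_c = 11.0 − 1.961 = 9.039 mg/L.

t_c ≈ 2.59 d; D_c ≈ 1.96 mg/L; min DO ≈ 9.04 mg/L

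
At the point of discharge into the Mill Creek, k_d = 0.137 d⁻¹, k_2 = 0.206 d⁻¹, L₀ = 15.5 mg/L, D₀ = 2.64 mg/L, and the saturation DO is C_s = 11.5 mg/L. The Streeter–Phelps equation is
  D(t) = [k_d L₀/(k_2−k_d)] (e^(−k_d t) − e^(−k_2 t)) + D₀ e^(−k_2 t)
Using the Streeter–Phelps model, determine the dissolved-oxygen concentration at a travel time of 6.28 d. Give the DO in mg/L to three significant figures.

DO ≈ 6.20 mg/L

k_d L₀/(k_2−k_d) = 0.137×15.5/(0.206−0.137) = 2.123/0.06900 = 30.78 mg/L.
e^(−k_d t) = e^(−0.137×6.280) = 0.4230; e^(−k_2 t) = e^(−0.206×6.280) = 0.2743.
D = 30.78 × (0.4230 − 0.2743) + 2.64 × 0.2743 = 4.578 + 0.7240 = 5.302 mg/L.
DO = C_s − D = 11.5 − 5.302 = 6.198 mg/L.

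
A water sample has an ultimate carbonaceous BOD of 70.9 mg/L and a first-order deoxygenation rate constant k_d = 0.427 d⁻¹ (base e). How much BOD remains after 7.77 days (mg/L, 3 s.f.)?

L_t = L₀ e^(−k_d t) = 70.9 × e^(−0.427×7.77) = 70.9 × 0.03623 = 2.569 mg/L.

L ≈ 2.57 mg/L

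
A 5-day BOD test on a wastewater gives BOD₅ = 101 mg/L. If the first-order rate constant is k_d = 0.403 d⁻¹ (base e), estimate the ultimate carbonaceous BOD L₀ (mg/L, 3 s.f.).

L₀ ≈ 117 mg/L

BOD₅ = L₀(1 − e^(−5k_d)) ⇒ L₀ = BOD₅ / (1 − e^(−5×0.403))
= 101 / (1 − 0.1333) = 101 / 0.8667 = 116.5 mg/L.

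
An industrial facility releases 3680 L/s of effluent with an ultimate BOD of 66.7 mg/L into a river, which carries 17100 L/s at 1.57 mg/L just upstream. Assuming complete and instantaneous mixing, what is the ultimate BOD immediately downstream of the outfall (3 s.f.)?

13.1 mg/L

Flow-weighted mixing: C = (Q_r C_r + Q_w C_w)/(Q_r + Q_w)
= (17100×1.57 + 3680×66.7)/(17100 + 3680) = 272300/20780 = 13.10 mg/L.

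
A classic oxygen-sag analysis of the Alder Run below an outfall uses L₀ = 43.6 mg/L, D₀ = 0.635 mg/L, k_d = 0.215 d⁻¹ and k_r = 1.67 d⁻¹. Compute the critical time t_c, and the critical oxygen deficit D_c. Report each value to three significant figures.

t_c ≈ 1.34 d; D_c ≈ 4.21 mg/L

At the critical point dD/dt = 0, so k_d L₀ e^(−k_d t) = k_r D. Substituting D(t) from the Streeter–Phelps equation and solving for t gives
t_c = ln[(k_r/k_d)(1 − D₀(k_r−k_d)/(k_d L₀))] / (k_r−k_d).
Here k_r−k_d = 1.455 d⁻¹ and 1 − D₀(k_r−k_d)/(k_d L₀) = 1 − 0.635×1.455/(0.215×43.6) = 0.9014, so
t_c = ln(7.767 × 0.9014) / 1.455 = 1.946 / 1.455 = 1.338 d.
D_c = (k_d/k_r) L₀ e^(−k_d t_c) = (0.215/1.67) × 43.6 × e^(−0.215×1.338) = 0.1287 × 43.6 × 0.7501 = 4.210 mg/L.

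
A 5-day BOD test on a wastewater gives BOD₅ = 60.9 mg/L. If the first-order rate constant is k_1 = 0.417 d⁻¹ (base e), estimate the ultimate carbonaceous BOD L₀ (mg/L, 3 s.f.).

L₀ ≈ 69.5 mg/L

BOD₅ = L₀(1 − e^(−5k_1)) ⇒ L₀ = BOD₅ / (1 − e^(−5×0.417))
= 60.9 / (1 − 0.1243) = 60.9 / 0.8757 = 69.54 mg/L.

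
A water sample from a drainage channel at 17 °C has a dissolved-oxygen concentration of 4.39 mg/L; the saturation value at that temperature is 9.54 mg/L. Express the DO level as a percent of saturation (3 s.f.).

46.0 % saturation

% saturation = C/C_s × 100 = 4.39/9.54 × 100 = 46.0 %.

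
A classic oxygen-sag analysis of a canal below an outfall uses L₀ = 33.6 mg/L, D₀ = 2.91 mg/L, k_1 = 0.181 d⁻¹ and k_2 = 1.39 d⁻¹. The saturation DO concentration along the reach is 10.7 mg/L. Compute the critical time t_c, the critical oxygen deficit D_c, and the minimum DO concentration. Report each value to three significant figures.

At the critical point dD/dt = 0, so k_1 L₀ e^(−k_1 t) = k_2 D. Substituting D(t) from the Streeter–Phelps equation and solving for t gives
t_c = ln[(k_2/k_1)(1 − D₀(k_2−k_1)/(k_1 L₀))] / (k_2−k_1).
Here k_2−k_1 = 1.209 d⁻¹ and 1 − D₀(k_2−k_1)/(k_1 L₀) = 1 − 2.91×1.209/(0.181×33.6) = 0.4215, so
t_c = ln(7.680 × 0.4215) / 1.209 = 1.175 / 1.209 = 0.9716 d.
L(t_c) = L₀ e^(−k_1 t_c) = 33.6 × 0.8387 = 28.18 mg/L, and at the critical point k_2 D_c = k_1 L, so D_c = (0.181/1.39) × 28.18 = 3.670 mg/L.
Minimum DO = C_s − D_c = 10.7 − 3.670 = 7.030 mg/L.

t_c ≈ 0.972 d; D_c ≈ 3.67 mg/L; min DO ≈ 7.03 mg/L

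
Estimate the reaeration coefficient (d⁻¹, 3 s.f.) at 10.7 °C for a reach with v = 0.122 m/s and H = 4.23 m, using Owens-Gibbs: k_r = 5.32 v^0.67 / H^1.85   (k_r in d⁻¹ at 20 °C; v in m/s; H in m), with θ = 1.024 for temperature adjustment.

k_r(20) = 5.32 × 0.122^0.67 / 4.23^1.85 = 5.32 × 0.2443 / 14.41 = 0.09017 d⁻¹.
k_r(10.7) = 0.09017 × 1.024^(10.7−20) = 0.09017 × 0.8021 = 0.07232 d⁻¹.

k_r ≈ 0.0723 d⁻¹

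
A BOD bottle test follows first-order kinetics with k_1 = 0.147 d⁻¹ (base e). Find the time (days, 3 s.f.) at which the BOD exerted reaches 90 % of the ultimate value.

y/L₀ = 1 − e^(−k_1 t) = 0.90 ⇒ e^(−k_1 t) = 0.100
t = −ln(0.100) / 0.147 = 2.303 / 0.147 = 15.66 d.

t ≈ 15.7 d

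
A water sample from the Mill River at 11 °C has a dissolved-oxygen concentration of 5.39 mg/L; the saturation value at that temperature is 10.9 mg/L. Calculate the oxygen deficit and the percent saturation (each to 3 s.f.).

D ≈ 5.51 mg/L; 49.4 % saturation

D = C_s − C = 10.9 − 5.39 = 5.51 mg/L.
% saturation = 5.39/10.9 × 100 = 49.4 %.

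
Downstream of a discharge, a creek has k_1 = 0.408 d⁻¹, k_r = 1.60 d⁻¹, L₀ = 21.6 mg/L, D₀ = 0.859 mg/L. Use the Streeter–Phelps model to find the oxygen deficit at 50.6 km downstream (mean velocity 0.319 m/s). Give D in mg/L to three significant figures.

Travel time t = x/v = 50.6 km / (0.319 m/s) = 50600 m / 0.319 m/s = 158600 s = 1.836 d.
k_1 L₀/(k_r−k_1) = 0.408×21.6/(1.60−0.408) = 8.813/1.192 = 7.393 mg/L.
e^(−k_1 t) = e^(−0.408×1.836) = 0.4728; e^(−k_r t) = e^(−1.60×1.836) = 0.05300.
D = 7.393 × (0.4728 − 0.05300) + 0.859 × 0.05300 = 3.104 + 0.04553 = 3.149 mg/L.

D ≈ 3.15 mg/L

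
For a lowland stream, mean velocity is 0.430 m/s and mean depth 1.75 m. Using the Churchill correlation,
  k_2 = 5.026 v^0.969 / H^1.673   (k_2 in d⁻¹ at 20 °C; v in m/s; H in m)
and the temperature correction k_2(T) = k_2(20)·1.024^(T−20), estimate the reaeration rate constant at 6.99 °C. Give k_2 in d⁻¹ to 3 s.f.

k_2(20) = 5.026 × 0.430^0.969 / 1.75^1.673 = 5.026 × 0.4414 / 2.550 = 0.8699 d⁻¹.
k_2(6.99) = 0.8699 × 1.024^(6.99−20) = 0.8699 × 0.7345 = 0.6389 d⁻¹.

k_2 ≈ 0.639 d⁻¹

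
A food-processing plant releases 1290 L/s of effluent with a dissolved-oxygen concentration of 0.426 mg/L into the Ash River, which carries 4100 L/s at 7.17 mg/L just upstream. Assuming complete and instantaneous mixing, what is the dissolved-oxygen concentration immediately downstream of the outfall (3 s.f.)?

5.56 mg/L

Flow-weighted mixing: C = (Q_r C_r + Q_w C_w)/(Q_r + Q_w)
= (4100×7.17 + 1290×0.426)/(4100 + 1290) = 29950/5390 = 5.556 mg/L.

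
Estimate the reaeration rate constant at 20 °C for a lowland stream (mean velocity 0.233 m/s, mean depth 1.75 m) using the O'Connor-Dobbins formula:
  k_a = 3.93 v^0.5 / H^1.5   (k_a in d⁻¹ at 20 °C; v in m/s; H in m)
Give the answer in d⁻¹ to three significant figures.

k_a = 3.93 × 0.233^0.5 / 1.75^1.5 = 3.93 × 0.4827 / 2.315 = 0.8194 d⁻¹.

k_a ≈ 0.819 d⁻¹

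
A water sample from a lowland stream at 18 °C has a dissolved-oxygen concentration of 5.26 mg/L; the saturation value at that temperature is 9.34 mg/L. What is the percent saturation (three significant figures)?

56.3 % saturation

% saturation = C/C_s × 100 = 5.26/9.34 × 100 = 56.3 %.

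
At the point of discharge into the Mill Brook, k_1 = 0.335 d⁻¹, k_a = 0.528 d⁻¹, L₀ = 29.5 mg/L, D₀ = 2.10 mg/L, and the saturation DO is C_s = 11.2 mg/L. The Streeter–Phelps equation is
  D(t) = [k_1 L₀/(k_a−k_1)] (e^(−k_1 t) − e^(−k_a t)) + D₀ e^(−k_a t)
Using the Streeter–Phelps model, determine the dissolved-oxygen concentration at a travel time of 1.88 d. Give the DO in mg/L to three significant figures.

k_1 L₀/(k_a−k_1) = 0.335×29.5/(0.528−0.335) = 9.883/0.1930 = 51.20 mg/L.
e^(−k_1 t) = e^(−0.335×1.880) = 0.5327; e^(−k_a t) = e^(−0.528×1.880) = 0.3706.
D = 51.20 × (0.5327 − 0.3706) + 2.10 × 0.3706 = 8.300 + 0.7783 = 9.079 mg/L.
DO = C_s − D = 11.2 − 9.079 = 2.121 mg/L.

DO ≈ 2.12 mg/L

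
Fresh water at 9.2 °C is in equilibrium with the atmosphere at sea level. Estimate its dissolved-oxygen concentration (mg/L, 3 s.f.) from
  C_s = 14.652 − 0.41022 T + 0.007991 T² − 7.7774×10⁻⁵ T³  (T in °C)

C_s = 14.652 − 0.41022×9.2 + 0.007991×9.2² − 7.7774×10⁻⁵×9.2³ = 11.49 mg/L.

C_s ≈ 11.5 mg/L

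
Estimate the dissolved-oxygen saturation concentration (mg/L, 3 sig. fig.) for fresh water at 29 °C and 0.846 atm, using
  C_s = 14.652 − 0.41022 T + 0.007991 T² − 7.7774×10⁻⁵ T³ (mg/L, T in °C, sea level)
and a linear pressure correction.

C_s ≈ 6.41 mg/L

At sea level: C_s = 14.652 − 0.41022×29 + 0.007991×29² − 7.7774×10⁻⁵×29³ = 7.579 mg/L.
Pressure correction: C_s' = 7.579 × 0.846 = 6.412 mg/L.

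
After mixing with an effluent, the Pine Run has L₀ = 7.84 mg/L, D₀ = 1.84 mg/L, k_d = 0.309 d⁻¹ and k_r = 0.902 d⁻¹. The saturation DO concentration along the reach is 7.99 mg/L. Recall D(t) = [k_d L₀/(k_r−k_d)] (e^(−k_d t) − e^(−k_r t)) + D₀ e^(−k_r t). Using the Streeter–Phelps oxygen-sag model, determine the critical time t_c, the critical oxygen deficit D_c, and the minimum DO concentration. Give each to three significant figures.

t_c ≈ 0.797 d; D_c ≈ 2.10 mg/L; min DO ≈ 5.89 mg/L

t_c = [1/(k_r−k_d)] ln[(k_r/k_d)(1 − D₀(k_r−k_d)/(k_d L₀))]
= [1/(0.902−0.309)] ln[(0.902/0.309)(1 − 1.84×0.5930/(0.309×7.84))]
= (1/0.5930) ln[2.919 × 0.5496] = 1.686 × ln(1.604) = 1.686 × 0.4727 = 0.7971 d.
D_c = (k_d/k_r) L₀ e^(−k_d t_c) = (0.309/0.902) × 7.84 × e^(−0.309×0.7971) = 0.3426 × 7.84 × 0.7817 = 2.099 mg/L.
Minimum DO = C_s − D_c = 7.99 − 2.099 = 5.891 mg/L.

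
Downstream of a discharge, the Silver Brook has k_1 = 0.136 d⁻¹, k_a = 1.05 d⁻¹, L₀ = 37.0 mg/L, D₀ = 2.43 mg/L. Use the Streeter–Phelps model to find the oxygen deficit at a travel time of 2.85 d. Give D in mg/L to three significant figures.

k_1 L₀/(k_a−k_1) = 0.136×37.0/(1.05−0.136) = 5.032/0.9140 = 5.505 mg/L.
e^(−k_1 t) = e^(−0.136×2.850) = 0.6787; e^(−k_a t) = e^(−1.05×2.850) = 0.05016.
D = 5.505 × (0.6787 − 0.05016) + 2.43 × 0.05016 = 3.460 + 0.1219 = 3.582 mg/L.

D ≈ 3.58 mg/L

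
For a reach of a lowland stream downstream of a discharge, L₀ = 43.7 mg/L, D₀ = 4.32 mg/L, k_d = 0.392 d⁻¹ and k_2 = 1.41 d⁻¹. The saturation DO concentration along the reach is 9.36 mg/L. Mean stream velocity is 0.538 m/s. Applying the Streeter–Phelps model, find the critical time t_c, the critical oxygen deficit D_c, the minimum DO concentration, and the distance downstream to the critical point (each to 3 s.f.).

t_c = [1/(k_2−k_d)] ln[(k_2/k_d)(1 − D₀(k_2−k_d)/(k_d L₀))]
= [1/(1.41−0.392)] ln[(1.41/0.392)(1 − 4.32×1.018/(0.392×43.7))]
= (1/1.018) ln[3.597 × 0.7433] = 0.9823 × ln(2.674) = 0.9823 × 0.9834 = 0.9660 d.
L(t_c) = L₀ e^(−k_d t_c) = 43.7 × 0.6848 = 29.92 mg/L, and at the critical point k_2 D_c = k_d L, so D_c = (0.392/1.41) × 29.92 = 8.319 mg/L.
Minimum DO = C_s − D_c = 9.36 − 8.319 = 1.041 mg/L.
x_c = v t_c = 0.538 m/s × 0.9660 d × 86400 s/d = 44900 m ≈ 44.9 km.

t_c ≈ 0.966 d; D_c ≈ 8.32 mg/L; min DO ≈ 1.04 mg/L; x_c ≈ 44.9 km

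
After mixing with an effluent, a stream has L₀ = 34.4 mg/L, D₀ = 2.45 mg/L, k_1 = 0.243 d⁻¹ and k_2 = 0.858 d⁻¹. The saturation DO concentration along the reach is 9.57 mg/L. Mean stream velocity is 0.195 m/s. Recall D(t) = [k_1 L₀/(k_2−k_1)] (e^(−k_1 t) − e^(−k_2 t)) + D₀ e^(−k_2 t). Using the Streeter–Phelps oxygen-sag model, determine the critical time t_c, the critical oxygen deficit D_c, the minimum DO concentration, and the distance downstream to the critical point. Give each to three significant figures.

t_c ≈ 1.73 d; D_c ≈ 6.40 mg/L; min DO ≈ 3.17 mg/L; x_c ≈ 29.1 km

t_c = [1/(k_2−k_1)] ln[(k_2/k_1)(1 − D₀(k_2−k_1)/(k_1 L₀))]
= [1/(0.858−0.243)] ln[(0.858/0.243)(1 − 2.45×0.6150/(0.243×34.4))]
= (1/0.6150) ln[3.531 × 0.8197] = 1.626 × ln(2.894) = 1.626 × 1.063 = 1.728 d.
D_c = (k_1/k_2) L₀ e^(−k_1 t_c) = (0.243/0.858) × 34.4 × e^(−0.243×1.728) = 0.2832 × 34.4 × 0.6571 = 6.402 mg/L.
Minimum DO = C_s − D_c = 9.57 − 6.402 = 3.168 mg/L.
x_c = v t_c = 0.195 m/s × 1.728 d × 86400 s/d = 29120 m ≈ 29.1 km.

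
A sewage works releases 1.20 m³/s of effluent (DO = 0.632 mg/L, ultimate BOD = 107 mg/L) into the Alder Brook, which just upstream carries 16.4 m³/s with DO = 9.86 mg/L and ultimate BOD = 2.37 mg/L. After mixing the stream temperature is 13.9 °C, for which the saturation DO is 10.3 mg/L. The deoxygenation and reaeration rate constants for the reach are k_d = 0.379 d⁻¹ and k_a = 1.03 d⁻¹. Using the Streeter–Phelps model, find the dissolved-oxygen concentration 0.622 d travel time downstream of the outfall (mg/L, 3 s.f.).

DO ≈ 8.28 mg/L

Mixed DO = (16.4×9.86 + 1.20×0.632)/(16.4+1.20) = 162.5/17.60 = 9.231 mg/L.
Mixed L₀ = (16.4×2.37 + 1.20×107)/(17.60) = 167.3/17.60 = 9.504 mg/L.
Initial deficit D₀ = C_s − DO₀ = 10.3 − 9.231 = 1.069 mg/L.
D(0.622) = [0.379×9.504/(1.03−0.379)](e^(−0.379×0.622) − e^(−1.03×0.622)) + 1.069 e^(−1.03×0.622)
= 5.533 × (0.7900 − 0.5269) + 1.069 × 0.5269 = 2.019 mg/L.
DO = 10.3 − 2.019 = 8.281 mg/L.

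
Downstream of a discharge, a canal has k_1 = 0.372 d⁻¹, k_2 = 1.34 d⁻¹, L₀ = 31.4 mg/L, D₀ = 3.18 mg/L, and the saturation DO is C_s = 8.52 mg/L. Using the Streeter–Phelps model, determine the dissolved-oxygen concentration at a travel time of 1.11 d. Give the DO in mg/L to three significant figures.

DO ≈ 2.54 mg/L

k_1 L₀/(k_2−k_1) = 0.372×31.4/(1.34−0.372) = 11.68/0.9680 = 12.07 mg/L.
e^(−k_1 t) = e^(−0.372×1.110) = 0.6617; e^(−k_2 t) = e^(−1.34×1.110) = 0.2260.
D = 12.07 × (0.6617 − 0.2260) + 3.18 × 0.2260 = 5.258 + 0.7186 = 5.977 mg/L.
DO = C_s − D = 8.52 − 5.977 = 2.543 mg/L.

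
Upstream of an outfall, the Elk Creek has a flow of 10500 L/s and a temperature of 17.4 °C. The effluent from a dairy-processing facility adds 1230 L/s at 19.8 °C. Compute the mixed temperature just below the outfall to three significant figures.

Flow-weighted mixing: C = (Q_r C_r + Q_w C_w)/(Q_r + Q_w)
= (10500×17.4 + 1230×19.8)/(10500 + 1230) = 207100/11730 = 17.65 °C.

17.7 °C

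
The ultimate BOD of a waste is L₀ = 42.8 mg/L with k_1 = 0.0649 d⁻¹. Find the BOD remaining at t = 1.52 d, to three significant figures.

L ≈ 38.8 mg/L

L_t = L₀ e^(−k_1 t) = 42.8 × e^(−0.0649×1.52) = 42.8 × 0.9061 = 38.78 mg/L.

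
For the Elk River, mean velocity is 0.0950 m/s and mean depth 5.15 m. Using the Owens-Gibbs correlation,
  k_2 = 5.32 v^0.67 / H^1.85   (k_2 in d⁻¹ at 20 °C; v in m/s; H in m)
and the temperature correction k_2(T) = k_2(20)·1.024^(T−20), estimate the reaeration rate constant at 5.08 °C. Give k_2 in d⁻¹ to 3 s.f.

k_2 ≈ 0.0372 d⁻¹

k_2(20) = 5.32 × 0.0950^0.67 / 5.15^1.85 = 5.32 × 0.2066 / 20.74 = 0.05298 d⁻¹.
k_2(5.08) = 0.05298 × 1.024^(5.08−20) = 0.05298 × 0.7020 = 0.03719 d⁻¹.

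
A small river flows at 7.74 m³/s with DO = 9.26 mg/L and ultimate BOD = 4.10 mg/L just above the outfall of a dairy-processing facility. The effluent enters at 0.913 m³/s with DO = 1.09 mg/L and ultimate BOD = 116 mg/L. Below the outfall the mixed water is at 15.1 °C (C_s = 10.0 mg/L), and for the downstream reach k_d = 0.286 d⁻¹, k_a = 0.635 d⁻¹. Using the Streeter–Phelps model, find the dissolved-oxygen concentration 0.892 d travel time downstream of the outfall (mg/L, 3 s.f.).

Mixed DO = (7.74×9.26 + 0.913×1.09)/(7.74+0.913) = 72.67/8.653 = 8.398 mg/L.
Mixed L₀ = (7.74×4.10 + 0.913×116)/(8.653) = 137.6/8.653 = 15.91 mg/L.
Initial deficit D₀ = C_s − DO₀ = 10.0 − 8.398 = 1.602 mg/L.
D(0.892) = [0.286×15.91/(0.635−0.286)](e^(−0.286×0.892) − e^(−0.635×0.892)) + 1.602 e^(−0.635×0.892)
= 13.04 × (0.7748 − 0.5676) + 1.602 × 0.5676 = 3.611 mg/L.
DO = 10.0 − 3.611 = 6.389 mg/L.

DO ≈ 6.39 mg/L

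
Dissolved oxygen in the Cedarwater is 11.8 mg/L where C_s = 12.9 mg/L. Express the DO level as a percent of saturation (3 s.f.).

91.5 % saturation

% saturation = C/C_s × 100 = 11.8/12.9 × 100 = 91.5 %.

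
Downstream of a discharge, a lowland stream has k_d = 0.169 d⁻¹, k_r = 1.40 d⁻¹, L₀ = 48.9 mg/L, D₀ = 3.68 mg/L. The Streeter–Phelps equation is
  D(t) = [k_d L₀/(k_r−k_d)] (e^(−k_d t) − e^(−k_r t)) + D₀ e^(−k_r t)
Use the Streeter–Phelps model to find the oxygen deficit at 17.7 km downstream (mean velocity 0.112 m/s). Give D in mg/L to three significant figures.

D ≈ 4.69 mg/L

Travel time t = x/v = 17.7 km / (0.112 m/s) = 17700 m / 0.112 m/s = 158000 s = 1.829 d.
k_d L₀/(k_r−k_d) = 0.169×48.9/(1.40−0.169) = 8.264/1.231 = 6.713 mg/L.
e^(−k_d t) = e^(−0.169×1.829) = 0.7341; e^(−k_r t) = e^(−1.40×1.829) = 0.07725.
D = 6.713 × (0.7341 − 0.07725) + 3.68 × 0.07725 = 4.410 + 0.2843 = 4.694 mg/L.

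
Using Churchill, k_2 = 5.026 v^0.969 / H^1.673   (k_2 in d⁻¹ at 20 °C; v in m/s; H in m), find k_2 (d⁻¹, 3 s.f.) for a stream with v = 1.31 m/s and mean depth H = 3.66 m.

k_2 = 5.026 × 1.31^0.969 / 3.66^1.673 = 5.026 × 1.299 / 8.764 = 0.7450 d⁻¹.

k_2 ≈ 0.745 d⁻¹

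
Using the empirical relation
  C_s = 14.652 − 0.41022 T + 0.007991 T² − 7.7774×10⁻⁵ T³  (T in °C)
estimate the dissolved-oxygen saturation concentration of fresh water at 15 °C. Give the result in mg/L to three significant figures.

C_s ≈ 10.0 mg/L

C_s = 14.652 − 0.41022×15 + 0.007991×15² − 7.7774×10⁻⁵×15³ = 10.03 mg/L.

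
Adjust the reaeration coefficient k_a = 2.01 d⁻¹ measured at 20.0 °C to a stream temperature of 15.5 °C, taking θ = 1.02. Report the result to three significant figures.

k_a ≈ 1.84 d⁻¹

k_a(T₂) = k_a(T₁) · θ^(T₂−T₁) = 2.01 × 1.02^(15.5−20.0)
= 2.01 × 1.02^-4.50 = 2.01 × 0.9147 = 1.839 d⁻¹.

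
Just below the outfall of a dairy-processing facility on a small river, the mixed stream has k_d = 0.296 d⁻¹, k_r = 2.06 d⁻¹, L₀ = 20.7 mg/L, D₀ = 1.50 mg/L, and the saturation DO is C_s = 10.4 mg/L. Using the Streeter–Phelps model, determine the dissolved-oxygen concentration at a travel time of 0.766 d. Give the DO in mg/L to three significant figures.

DO ≈ 8.04 mg/L

k_d L₀/(k_r−k_d) = 0.296×20.7/(2.06−0.296) = 6.127/1.764 = 3.473 mg/L.
e^(−k_d t) = e^(−0.296×0.7660) = 0.7971; e^(−k_r t) = e^(−2.06×0.7660) = 0.2064.
D = 3.473 × (0.7971 − 0.2064) + 1.50 × 0.2064 = 2.052 + 0.3096 = 2.361 mg/L.
DO = C_s − D = 10.4 − 2.361 = 8.039 mg/L.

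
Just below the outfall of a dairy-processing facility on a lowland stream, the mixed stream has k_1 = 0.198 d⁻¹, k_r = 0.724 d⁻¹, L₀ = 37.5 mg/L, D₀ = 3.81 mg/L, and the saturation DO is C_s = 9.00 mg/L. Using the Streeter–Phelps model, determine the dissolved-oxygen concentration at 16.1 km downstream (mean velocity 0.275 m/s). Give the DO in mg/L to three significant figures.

DO ≈ 2.97 mg/L

Travel time t = x/v = 16.1 km / (0.275 m/s) = 16100 m / 0.275 m/s = 58550 s = 0.6776 d.
k_1 L₀/(k_r−k_1) = 0.198×37.5/(0.724−0.198) = 7.425/0.5260 = 14.12 mg/L.
e^(−k_1 t) = e^(−0.198×0.6776) = 0.8744; e^(−k_r t) = e^(−0.724×0.6776) = 0.6123.
D = 14.12 × (0.8744 − 0.6123) + 3.81 × 0.6123 = 3.701 + 2.333 = 6.034 mg/L.
DO = C_s − D = 9.00 − 6.034 = 2.966 mg/L.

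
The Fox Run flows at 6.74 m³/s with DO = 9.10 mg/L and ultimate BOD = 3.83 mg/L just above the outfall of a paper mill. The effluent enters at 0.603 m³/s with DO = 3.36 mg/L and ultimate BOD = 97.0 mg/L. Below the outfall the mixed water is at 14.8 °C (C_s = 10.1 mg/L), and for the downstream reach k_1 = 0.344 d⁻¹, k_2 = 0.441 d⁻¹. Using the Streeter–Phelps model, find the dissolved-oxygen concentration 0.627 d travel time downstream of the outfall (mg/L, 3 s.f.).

Mixed DO = (6.74×9.10 + 0.603×3.36)/(6.74+0.603) = 63.36/7.343 = 8.629 mg/L.
Mixed L₀ = (6.74×3.83 + 0.603×97.0)/(7.343) = 84.31/7.343 = 11.48 mg/L.
Initial deficit D₀ = C_s − DO₀ = 10.1 − 8.629 = 1.471 mg/L.
D(0.627) = [0.344×11.48/(0.441−0.344)](e^(−0.344×0.627) − e^(−0.441×0.627)) + 1.471 e^(−0.441×0.627)
= 40.72 × (0.8060 − 0.7584) + 1.471 × 0.7584 = 3.052 mg/L.
DO = 10.1 − 3.052 = 7.048 mg/L.

DO ≈ 7.05 mg/L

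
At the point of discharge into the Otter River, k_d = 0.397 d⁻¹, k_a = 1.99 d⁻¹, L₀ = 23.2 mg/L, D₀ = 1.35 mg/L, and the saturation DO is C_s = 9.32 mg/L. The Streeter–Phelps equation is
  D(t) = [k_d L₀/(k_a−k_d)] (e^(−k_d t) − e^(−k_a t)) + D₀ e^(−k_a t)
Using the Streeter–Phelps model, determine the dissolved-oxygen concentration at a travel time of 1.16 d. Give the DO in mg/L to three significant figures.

DO ≈ 6.11 mg/L

k_d L₀/(k_a−k_d) = 0.397×23.2/(1.99−0.397) = 9.210/1.593 = 5.782 mg/L.
e^(−k_d t) = e^(−0.397×1.160) = 0.6310; e^(−k_a t) = e^(−1.99×1.160) = 0.09942.
D = 5.782 × (0.6310 − 0.09942) + 1.35 × 0.09942 = 3.073 + 0.1342 = 3.207 mg/L.
DO = C_s − D = 9.32 − 3.207 = 6.113 mg/L.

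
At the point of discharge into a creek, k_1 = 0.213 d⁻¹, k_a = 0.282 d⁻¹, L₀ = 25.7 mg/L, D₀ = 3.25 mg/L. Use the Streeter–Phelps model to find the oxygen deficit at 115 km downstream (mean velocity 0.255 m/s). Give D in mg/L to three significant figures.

Travel time t = x/v = 115 km / (0.255 m/s) = 115000 m / 0.255 m/s = 451000 s = 5.220 d.
k_1 L₀/(k_a−k_1) = 0.213×25.7/(0.282−0.213) = 5.474/0.06900 = 79.33 mg/L.
e^(−k_1 t) = e^(−0.213×5.220) = 0.3290; e^(−k_a t) = e^(−0.282×5.220) = 0.2295.
D = 79.33 × (0.3290 − 0.2295) + 3.25 × 0.2295 = 7.893 + 0.7458 = 8.639 mg/L.

D ≈ 8.64 mg/L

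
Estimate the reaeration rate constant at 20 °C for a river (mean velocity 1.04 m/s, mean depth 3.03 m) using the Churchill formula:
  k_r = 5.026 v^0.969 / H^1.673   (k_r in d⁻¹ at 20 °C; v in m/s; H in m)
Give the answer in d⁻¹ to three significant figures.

k_r ≈ 0.817 d⁻¹

k_r = 5.026 × 1.04^0.969 / 3.03^1.673 = 5.026 × 1.039 / 6.389 = 0.8171 d⁻¹.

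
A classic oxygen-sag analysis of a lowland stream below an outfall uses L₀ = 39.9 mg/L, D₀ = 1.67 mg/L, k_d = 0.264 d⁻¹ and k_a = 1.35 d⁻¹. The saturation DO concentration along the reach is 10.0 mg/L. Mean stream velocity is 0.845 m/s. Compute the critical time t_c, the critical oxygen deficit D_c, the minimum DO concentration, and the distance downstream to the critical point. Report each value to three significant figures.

t_c ≈ 1.33 d; D_c ≈ 5.49 mg/L; min DO ≈ 4.51 mg/L; x_c ≈ 97.0 km

At the critical point dD/dt = 0, so k_d L₀ e^(−k_d t) = k_a D. Substituting D(t) from the Streeter–Phelps equation and solving for t gives
t_c = ln[(k_a/k_d)(1 − D₀(k_a−k_d)/(k_d L₀))] / (k_a−k_d).
Here k_a−k_d = 1.086 d⁻¹ and 1 − D₀(k_a−k_d)/(k_d L₀) = 1 − 1.67×1.086/(0.264×39.9) = 0.8278, so
t_c = ln(5.114 × 0.8278) / 1.086 = 1.443 / 1.086 = 1.329 d.
D_c = (k_d/k_a) L₀ e^(−k_d t_c) = (0.264/1.35) × 39.9 × e^(−0.264×1.329) = 0.1956 × 39.9 × 0.7041 = 5.494 mg/L.
Minimum DO = C_s − D_c = 10.0 − 5.494 = 4.506 mg/L.
x_c = v t_c = 0.845 m/s × 1.329 d × 86400 s/d = 97010 m ≈ 97.0 km.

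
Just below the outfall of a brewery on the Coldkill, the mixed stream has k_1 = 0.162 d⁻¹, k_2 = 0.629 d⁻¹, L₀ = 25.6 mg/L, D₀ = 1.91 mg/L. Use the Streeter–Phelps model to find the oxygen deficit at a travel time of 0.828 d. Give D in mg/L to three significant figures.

k_1 L₀/(k_2−k_1) = 0.162×25.6/(0.629−0.162) = 4.147/0.4670 = 8.881 mg/L.
e^(−k_1 t) = e^(−0.162×0.8280) = 0.8745; e^(−k_2 t) = e^(−0.629×0.8280) = 0.5940.
D = 8.881 × (0.8745 − 0.5940) + 1.91 × 0.5940 = 2.490 + 1.135 = 3.625 mg/L.

D ≈ 3.63 mg/L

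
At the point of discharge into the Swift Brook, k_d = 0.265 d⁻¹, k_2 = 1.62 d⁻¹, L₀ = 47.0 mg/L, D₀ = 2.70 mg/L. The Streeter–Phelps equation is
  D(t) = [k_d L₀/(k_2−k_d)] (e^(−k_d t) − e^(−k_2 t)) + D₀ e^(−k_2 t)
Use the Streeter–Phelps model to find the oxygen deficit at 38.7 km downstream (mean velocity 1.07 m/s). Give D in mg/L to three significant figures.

D ≈ 4.93 mg/L

Travel time t = x/v = 38.7 km / (1.07 m/s) = 38700 m / 1.07 m/s = 36170 s = 0.4186 d.
k_d L₀/(k_2−k_d) = 0.265×47.0/(1.62−0.265) = 12.46/1.355 = 9.192 mg/L.
e^(−k_d t) = e^(−0.265×0.4186) = 0.8950; e^(−k_2 t) = e^(−1.62×0.4186) = 0.5076.
D = 9.192 × (0.8950 − 0.5076) + 2.70 × 0.5076 = 3.561 + 1.370 = 4.932 mg/L.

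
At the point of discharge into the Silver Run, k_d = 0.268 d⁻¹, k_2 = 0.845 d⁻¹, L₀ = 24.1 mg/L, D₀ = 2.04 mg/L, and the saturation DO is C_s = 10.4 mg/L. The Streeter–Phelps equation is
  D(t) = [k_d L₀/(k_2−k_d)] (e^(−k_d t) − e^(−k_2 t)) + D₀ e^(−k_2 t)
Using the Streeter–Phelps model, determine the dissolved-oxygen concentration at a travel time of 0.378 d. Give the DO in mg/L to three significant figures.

DO ≈ 6.94 mg/L

k_d L₀/(k_2−k_d) = 0.268×24.1/(0.845−0.268) = 6.459/0.5770 = 11.19 mg/L.
e^(−k_d t) = e^(−0.268×0.3780) = 0.9037; e^(−k_2 t) = e^(−0.845×0.3780) = 0.7266.
D = 11.19 × (0.9037 − 0.7266) + 2.04 × 0.7266 = 1.982 + 1.482 = 3.464 mg/L.
DO = C_s − D = 10.4 − 3.464 = 6.936 mg/L.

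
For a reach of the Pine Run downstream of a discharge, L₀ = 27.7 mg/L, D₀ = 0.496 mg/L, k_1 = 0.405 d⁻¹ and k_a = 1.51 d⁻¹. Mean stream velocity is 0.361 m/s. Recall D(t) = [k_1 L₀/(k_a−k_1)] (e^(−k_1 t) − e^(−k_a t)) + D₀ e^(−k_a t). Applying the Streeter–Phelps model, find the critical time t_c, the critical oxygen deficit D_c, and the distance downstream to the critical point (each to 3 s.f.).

t_c = [1/(k_a−k_1)] ln[(k_a/k_1)(1 − D₀(k_a−k_1)/(k_1 L₀))]
= [1/(1.51−0.405)] ln[(1.51/0.405)(1 − 0.496×1.105/(0.405×27.7))]
= (1/1.105) ln[3.728 × 0.9511] = 0.9050 × ln(3.546) = 0.9050 × 1.266 = 1.146 d.
L(t_c) = L₀ e^(−k_1 t_c) = 27.7 × 0.6288 = 17.42 mg/L, and at the critical point k_a D_c = k_1 L, so D_c = (0.405/1.51) × 17.42 = 4.672 mg/L.
x_c = v t_c = 0.361 m/s × 1.146 d × 86400 s/d = 35730 m ≈ 35.7 km.

t_c ≈ 1.15 d; D_c ≈ 4.67 mg/L; x_c ≈ 35.7 km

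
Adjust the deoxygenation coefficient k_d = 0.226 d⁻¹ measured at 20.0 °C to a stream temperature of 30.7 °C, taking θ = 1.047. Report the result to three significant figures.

k_d ≈ 0.369 d⁻¹

k_d(T₂) = k_d(T₁) · θ^(T₂−T₁) = 0.226 × 1.047^(30.7−20.0)
= 0.226 × 1.047^10.7 = 0.226 × 1.635 = 0.3694 d⁻¹.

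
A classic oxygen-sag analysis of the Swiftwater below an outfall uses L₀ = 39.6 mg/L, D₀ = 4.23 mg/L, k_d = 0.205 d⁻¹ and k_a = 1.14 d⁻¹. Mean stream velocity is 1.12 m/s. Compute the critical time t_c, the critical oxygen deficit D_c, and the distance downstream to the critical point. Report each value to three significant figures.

t_c ≈ 1.12 d; D_c ≈ 5.66 mg/L; x_c ≈ 108 km

t_c = [1/(k_a−k_d)] ln[(k_a/k_d)(1 − D₀(k_a−k_d)/(k_d L₀))]
= [1/(1.14−0.205)] ln[(1.14/0.205)(1 − 4.23×0.9350/(0.205×39.6))]
= (1/0.9350) ln[5.561 × 0.5128] = 1.070 × ln(2.852) = 1.070 × 1.048 = 1.121 d.
L(t_c) = L₀ e^(−k_d t_c) = 39.6 × 0.7947 = 31.47 mg/L, and at the critical point k_a D_c = k_d L, so D_c = (0.205/1.14) × 31.47 = 5.659 mg/L.
x_c = v t_c = 1.12 m/s × 1.121 d × 86400 s/d = 108500 m ≈ 108 km.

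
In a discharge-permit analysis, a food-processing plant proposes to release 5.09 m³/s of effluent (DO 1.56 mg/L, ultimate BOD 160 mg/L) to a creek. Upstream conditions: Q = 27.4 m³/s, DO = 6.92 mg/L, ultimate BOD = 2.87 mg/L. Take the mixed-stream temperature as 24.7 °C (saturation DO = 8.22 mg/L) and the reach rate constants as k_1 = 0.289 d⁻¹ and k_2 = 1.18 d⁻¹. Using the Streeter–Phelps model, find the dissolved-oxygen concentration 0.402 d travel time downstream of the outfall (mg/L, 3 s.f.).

DO ≈ 4.50 mg/L

Mixed DO = (27.4×6.92 + 5.09×1.56)/(27.4+5.09) = 197.5/32.49 = 6.080 mg/L.
Mixed L₀ = (27.4×2.87 + 5.09×160)/(32.49) = 893.0/32.49 = 27.49 mg/L.
Initial deficit D₀ = C_s − DO₀ = 8.22 − 6.080 = 2.140 mg/L.
D(0.402) = [0.289×27.49/(1.18−0.289)](e^(−0.289×0.402) − e^(−1.18×0.402)) + 2.140 e^(−1.18×0.402)
= 8.915 × (0.8903 − 0.6223) + 2.140 × 0.6223 = 3.721 mg/L.
DO = 8.22 − 3.721 = 4.499 mg/L.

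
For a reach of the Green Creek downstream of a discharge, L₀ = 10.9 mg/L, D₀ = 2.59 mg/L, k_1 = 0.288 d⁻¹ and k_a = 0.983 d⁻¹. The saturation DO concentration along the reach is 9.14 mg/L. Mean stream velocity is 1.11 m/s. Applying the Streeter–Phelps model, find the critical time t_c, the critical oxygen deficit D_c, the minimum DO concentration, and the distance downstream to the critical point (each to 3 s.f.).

t_c ≈ 0.541 d; D_c ≈ 2.73 mg/L; min DO ≈ 6.41 mg/L; x_c ≈ 51.8 km

t_c = [1/(k_a−k_1)] ln[(k_a/k_1)(1 − D₀(k_a−k_1)/(k_1 L₀))]
= [1/(0.983−0.288)] ln[(0.983/0.288)(1 − 2.59×0.6950/(0.288×10.9))]
= (1/0.6950) ln[3.413 × 0.4266] = 1.439 × ln(1.456) = 1.439 × 0.3757 = 0.5406 d.
D_c = (k_1/k_a) L₀ e^(−k_1 t_c) = (0.288/0.983) × 10.9 × e^(−0.288×0.5406) = 0.2930 × 10.9 × 0.8558 = 2.733 mg/L.
Minimum DO = C_s − D_c = 9.14 − 2.733 = 6.407 mg/L.
x_c = v t_c = 1.11 m/s × 0.5406 d × 86400 s/d = 51850 m ≈ 51.8 km.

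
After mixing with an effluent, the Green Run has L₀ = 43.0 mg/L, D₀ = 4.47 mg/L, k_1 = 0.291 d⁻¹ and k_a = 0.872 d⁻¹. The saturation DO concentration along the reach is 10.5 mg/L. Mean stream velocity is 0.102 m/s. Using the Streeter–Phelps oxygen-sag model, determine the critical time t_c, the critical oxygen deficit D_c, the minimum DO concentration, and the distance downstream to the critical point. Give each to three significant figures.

t_c = [1/(k_a−k_1)] ln[(k_a/k_1)(1 − D₀(k_a−k_1)/(k_1 L₀))]
= [1/(0.872−0.291)] ln[(0.872/0.291)(1 − 4.47×0.5810/(0.291×43.0))]
= (1/0.5810) ln[2.997 × 0.7925] = 1.721 × ln(2.375) = 1.721 × 0.8648 = 1.489 d.
D_c = (k_1/k_a) L₀ e^(−k_1 t_c) = (0.291/0.872) × 43.0 × e^(−0.291×1.489) = 0.3337 × 43.0 × 0.6485 = 9.305 mg/L.
Minimum DO = C_s − D_c = 10.5 − 9.305 = 1.195 mg/L.
x_c = v t_c = 0.102 m/s × 1.489 d × 86400 s/d = 13120 m ≈ 13.1 km.

t_c ≈ 1.49 d; D_c ≈ 9.31 mg/L; min DO ≈ 1.19 mg/L; x_c ≈ 13.1 km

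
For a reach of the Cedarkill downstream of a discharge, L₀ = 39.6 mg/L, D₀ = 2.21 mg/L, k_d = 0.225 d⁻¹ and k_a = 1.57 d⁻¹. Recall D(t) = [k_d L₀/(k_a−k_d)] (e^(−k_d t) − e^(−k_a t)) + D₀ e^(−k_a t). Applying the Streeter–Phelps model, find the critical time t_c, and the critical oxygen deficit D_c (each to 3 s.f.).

At the critical point dD/dt = 0, so k_d L₀ e^(−k_d t) = k_a D. Substituting D(t) from the Streeter–Phelps equation and solving for t gives
t_c = ln[(k_a/k_d)(1 − D₀(k_a−k_d)/(k_d L₀))] / (k_a−k_d).
Here k_a−k_d = 1.345 d⁻¹ and 1 − D₀(k_a−k_d)/(k_d L₀) = 1 − 2.21×1.345/(0.225×39.6) = 0.6664, so
t_c = ln(6.978 × 0.6664) / 1.345 = 1.537 / 1.345 = 1.143 d.
D_c = (k_d/k_a) L₀ e^(−k_d t_c) = (0.225/1.57) × 39.6 × e^(−0.225×1.143) = 0.1433 × 39.6 × 0.7733 = 4.389 mg/L.

t_c ≈ 1.14 d; D_c ≈ 4.39 mg/L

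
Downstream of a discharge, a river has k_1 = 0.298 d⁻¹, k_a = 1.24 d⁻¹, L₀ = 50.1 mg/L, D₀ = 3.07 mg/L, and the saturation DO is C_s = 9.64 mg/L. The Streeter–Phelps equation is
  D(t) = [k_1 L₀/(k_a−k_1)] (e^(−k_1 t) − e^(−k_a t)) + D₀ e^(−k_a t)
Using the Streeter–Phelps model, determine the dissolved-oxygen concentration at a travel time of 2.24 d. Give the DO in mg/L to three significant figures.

DO ≈ 2.30 mg/L

k_1 L₀/(k_a−k_1) = 0.298×50.1/(1.24−0.298) = 14.93/0.9420 = 15.85 mg/L.
e^(−k_1 t) = e^(−0.298×2.240) = 0.5130; e^(−k_a t) = e^(−1.24×2.240) = 0.06219.
D = 15.85 × (0.5130 − 0.06219) + 3.07 × 0.06219 = 7.145 + 0.1909 = 7.336 mg/L.
DO = C_s − D = 9.64 − 7.336 = 2.304 mg/L.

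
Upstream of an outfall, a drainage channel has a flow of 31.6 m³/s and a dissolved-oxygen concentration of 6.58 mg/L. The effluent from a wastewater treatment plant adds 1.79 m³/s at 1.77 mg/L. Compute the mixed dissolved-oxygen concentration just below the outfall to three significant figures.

Flow-weighted mixing: C = (Q_r C_r + Q_w C_w)/(Q_r + Q_w)
= (31.6×6.58 + 1.79×1.77)/(31.6 + 1.79) = 211.1/33.39 = 6.322 mg/L.

6.32 mg/L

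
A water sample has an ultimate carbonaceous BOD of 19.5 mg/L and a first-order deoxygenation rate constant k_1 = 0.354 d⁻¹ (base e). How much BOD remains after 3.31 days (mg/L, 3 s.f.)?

L ≈ 6.04 mg/L

L_t = L₀ e^(−k_1 t) = 19.5 × e^(−0.354×3.31) = 19.5 × 0.3098 = 6.042 mg/L.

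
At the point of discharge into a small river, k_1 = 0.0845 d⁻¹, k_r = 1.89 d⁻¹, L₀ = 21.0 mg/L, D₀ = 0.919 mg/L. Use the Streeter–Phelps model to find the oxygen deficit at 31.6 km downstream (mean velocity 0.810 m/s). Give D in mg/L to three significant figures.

Travel time t = x/v = 31.6 km / (0.810 m/s) = 31600 m / 0.810 m/s = 39010 s = 0.4515 d.
k_1 L₀/(k_r−k_1) = 0.0845×21.0/(1.89−0.0845) = 1.775/1.805 = 0.9828 mg/L.
e^(−k_1 t) = e^(−0.0845×0.4515) = 0.9626; e^(−k_r t) = e^(−1.89×0.4515) = 0.4260.
D = 0.9828 × (0.9626 − 0.4260) + 0.919 × 0.4260 = 0.5274 + 0.3915 = 0.9188 mg/L.

D ≈ 0.919 mg/L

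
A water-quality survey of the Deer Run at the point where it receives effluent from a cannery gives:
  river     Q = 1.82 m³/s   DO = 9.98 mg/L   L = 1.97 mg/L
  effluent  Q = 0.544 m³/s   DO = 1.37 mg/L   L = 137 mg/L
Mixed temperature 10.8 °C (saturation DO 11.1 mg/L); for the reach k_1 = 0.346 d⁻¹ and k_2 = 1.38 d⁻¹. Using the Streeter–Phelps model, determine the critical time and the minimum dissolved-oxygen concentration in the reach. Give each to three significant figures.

Mixed DO = (1.82×9.98 + 0.544×1.37)/(1.82+0.544) = 18.91/2.364 = 7.999 mg/L.
Mixed L₀ = (1.82×1.97 + 0.544×137)/(2.364) = 78.11/2.364 = 33.04 mg/L.
Initial deficit D₀ = C_s − DO₀ = 11.1 − 7.999 = 3.101 mg/L.
t_c = (1/1.034) ln[(1.38/0.346)(1 − 3.101×1.034/(0.346×33.04))] = 0.9671 × ln(2.870) = 1.020 d.
D_c = (0.346/1.38) × 33.04 × e^(−0.346×1.020) = 0.2507 × 33.04 × 0.7027 = 5.822 mg/L.
Minimum DO = 11.1 − 5.822 = 5.278 mg/L.

t_c ≈ 1.02 d; minimum DO ≈ 5.28 mg/L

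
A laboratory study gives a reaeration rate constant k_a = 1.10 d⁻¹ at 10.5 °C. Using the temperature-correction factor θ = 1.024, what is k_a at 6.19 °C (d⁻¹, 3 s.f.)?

k_a ≈ 0.993 d⁻¹

k_a(T₂) = k_a(T₁) · θ^(T₂−T₁) = 1.10 × 1.024^(6.19−10.5)
= 1.10 × 1.024^-4.31 = 1.10 × 0.9028 = 0.9931 d⁻¹.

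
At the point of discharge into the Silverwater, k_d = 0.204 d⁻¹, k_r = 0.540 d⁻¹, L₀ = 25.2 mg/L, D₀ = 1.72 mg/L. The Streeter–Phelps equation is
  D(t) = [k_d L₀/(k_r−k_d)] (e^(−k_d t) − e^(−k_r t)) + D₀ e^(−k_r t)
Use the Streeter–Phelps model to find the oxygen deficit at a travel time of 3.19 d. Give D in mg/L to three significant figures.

k_d L₀/(k_r−k_d) = 0.204×25.2/(0.540−0.204) = 5.141/0.3360 = 15.30 mg/L.
e^(−k_d t) = e^(−0.204×3.190) = 0.5216; e^(−k_r t) = e^(−0.540×3.190) = 0.1786.
D = 15.30 × (0.5216 − 0.1786) + 1.72 × 0.1786 = 5.249 + 0.3072 = 5.556 mg/L.

D ≈ 5.56 mg/L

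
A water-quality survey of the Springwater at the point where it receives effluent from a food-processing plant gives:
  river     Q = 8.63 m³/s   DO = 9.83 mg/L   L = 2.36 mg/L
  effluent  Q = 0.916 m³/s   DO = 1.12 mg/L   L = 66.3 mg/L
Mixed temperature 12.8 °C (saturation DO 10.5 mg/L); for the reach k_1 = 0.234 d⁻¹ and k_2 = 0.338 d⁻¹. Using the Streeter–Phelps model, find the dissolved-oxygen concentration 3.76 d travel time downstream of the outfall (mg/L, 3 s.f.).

Mixed DO = (8.63×9.83 + 0.916×1.12)/(8.63+0.916) = 85.86/9.546 = 8.994 mg/L.
Mixed L₀ = (8.63×2.36 + 0.916×66.3)/(9.546) = 81.10/9.546 = 8.495 mg/L.
Initial deficit D₀ = C_s − DO₀ = 10.5 − 8.994 = 1.506 mg/L.
D(3.76) = [0.234×8.495/(0.338−0.234)](e^(−0.234×3.76) − e^(−0.338×3.76)) + 1.506 e^(−0.338×3.76)
= 19.11 × (0.4148 − 0.2806) + 1.506 × 0.2806 = 2.989 mg/L.
DO = 10.5 − 2.989 = 7.511 mg/L.

DO ≈ 7.51 mg/L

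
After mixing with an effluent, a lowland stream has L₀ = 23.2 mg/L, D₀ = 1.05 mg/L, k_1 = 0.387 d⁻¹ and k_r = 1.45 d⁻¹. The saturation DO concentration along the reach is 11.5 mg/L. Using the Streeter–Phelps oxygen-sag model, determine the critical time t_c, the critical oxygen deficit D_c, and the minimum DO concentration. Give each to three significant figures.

With k_r/k_1 = 3.747 and 1 − D₀(k_r−k_1)/(k_1 L₀) = 0.8757,
t_c = ln(3.747 × 0.8757) / (1.45 − 0.387) = ln(3.281) / 1.063 = 1.188/1.063 = 1.118 d.
D_c = (k_1/k_r) L₀ e^(−k_1 t_c) = (0.387/1.45) × 23.2 × e^(−0.387×1.118) = 0.2669 × 23.2 × 0.6488 = 4.018 mg/L.
Minimum DO = C_s − D_c = 11.5 − 4.018 = 7.482 mg/L.

t_c ≈ 1.12 d; D_c ≈ 4.02 mg/L; min DO ≈ 7.48 mg/L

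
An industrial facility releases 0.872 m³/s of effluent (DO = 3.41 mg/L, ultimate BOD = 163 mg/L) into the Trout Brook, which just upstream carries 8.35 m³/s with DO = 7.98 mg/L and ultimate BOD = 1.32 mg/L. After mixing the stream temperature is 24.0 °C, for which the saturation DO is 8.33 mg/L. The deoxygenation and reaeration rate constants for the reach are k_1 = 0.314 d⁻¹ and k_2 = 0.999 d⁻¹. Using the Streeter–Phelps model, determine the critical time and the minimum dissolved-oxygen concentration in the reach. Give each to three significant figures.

t_c ≈ 1.53 d; minimum DO ≈ 5.10 mg/L

Mixed DO = (8.35×7.98 + 0.872×3.41)/(8.35+0.872) = 69.61/9.222 = 7.548 mg/L.
Mixed L₀ = (8.35×1.32 + 0.872×163)/(9.222) = 153.2/9.222 = 16.61 mg/L.
Initial deficit D₀ = C_s − DO₀ = 8.33 − 7.548 = 0.7821 mg/L.
t_c = (1/0.6850) ln[(0.999/0.314)(1 − 0.7821×0.6850/(0.314×16.61))] = 1.460 × ln(2.855) = 1.531 d.
D_c = (0.314/0.999) × 16.61 × e^(−0.314×1.531) = 0.3143 × 16.61 × 0.6183 = 3.227 mg/L.
Minimum DO = 8.33 − 3.227 = 5.103 mg/L.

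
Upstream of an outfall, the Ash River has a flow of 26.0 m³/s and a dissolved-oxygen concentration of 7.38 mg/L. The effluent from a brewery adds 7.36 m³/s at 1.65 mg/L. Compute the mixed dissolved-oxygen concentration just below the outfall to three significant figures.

6.12 mg/L

Flow-weighted mixing: C = (Q_r C_r + Q_w C_w)/(Q_r + Q_w)
= (26.0×7.38 + 7.36×1.65)/(26.0 + 7.36) = 204.0/33.36 = 6.116 mg/L.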